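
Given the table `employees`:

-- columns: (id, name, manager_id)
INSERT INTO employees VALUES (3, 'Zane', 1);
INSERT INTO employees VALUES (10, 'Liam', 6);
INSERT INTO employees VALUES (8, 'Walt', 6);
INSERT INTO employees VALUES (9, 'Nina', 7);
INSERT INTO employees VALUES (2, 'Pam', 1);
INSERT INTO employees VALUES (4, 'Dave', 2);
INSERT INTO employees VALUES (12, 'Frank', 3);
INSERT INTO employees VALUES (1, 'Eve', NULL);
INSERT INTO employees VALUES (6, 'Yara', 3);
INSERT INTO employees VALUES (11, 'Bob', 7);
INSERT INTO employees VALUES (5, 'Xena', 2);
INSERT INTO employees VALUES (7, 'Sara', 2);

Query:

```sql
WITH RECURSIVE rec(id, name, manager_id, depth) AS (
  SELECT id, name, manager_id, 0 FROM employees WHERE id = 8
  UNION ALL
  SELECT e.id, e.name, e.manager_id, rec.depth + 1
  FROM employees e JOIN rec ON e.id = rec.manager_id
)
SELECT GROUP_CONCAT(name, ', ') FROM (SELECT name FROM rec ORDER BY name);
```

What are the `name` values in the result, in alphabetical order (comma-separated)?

Eve, Walt, Yara, Zane

Base: id=8 (Walt), manager_id=6, depth 0.
Iteration 1: join on id=6 -> Yara (id 6, manager_id=3, depth 1).
Iteration 2: join on id=3 -> Zane (id 3, manager_id=1, depth 2).
Iteration 3: join on id=1 -> Eve (id 1, manager_id=NULL, depth 3).
Iteration 4: manager_id is NULL; no match; recursion stops.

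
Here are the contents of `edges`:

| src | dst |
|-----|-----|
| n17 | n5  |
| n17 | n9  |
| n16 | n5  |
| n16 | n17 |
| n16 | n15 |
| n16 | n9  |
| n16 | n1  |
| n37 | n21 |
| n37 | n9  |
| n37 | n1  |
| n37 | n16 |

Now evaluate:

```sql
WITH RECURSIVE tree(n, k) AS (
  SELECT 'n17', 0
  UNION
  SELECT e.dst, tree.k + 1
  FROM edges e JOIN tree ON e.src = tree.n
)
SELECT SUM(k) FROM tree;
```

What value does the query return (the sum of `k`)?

2

Base: (n17, k=0).
Iteration 1: edges from {n17} -> (n5, k=1), (n9, k=1).
Iteration 2: no outgoing edges from {n5,n9}; recursion stops.
SUM(k) = 0 + 1 + 1 = 2.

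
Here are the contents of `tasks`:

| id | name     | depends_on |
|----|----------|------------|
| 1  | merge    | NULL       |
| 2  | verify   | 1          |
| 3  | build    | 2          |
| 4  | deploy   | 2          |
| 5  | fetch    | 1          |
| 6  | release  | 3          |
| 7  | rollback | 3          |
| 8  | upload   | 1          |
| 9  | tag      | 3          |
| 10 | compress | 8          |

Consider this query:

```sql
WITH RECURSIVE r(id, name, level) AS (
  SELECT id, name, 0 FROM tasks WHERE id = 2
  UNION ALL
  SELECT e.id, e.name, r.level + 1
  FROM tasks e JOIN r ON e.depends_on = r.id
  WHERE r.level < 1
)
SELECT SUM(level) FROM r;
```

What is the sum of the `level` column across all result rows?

2

Base: id=2 (verify) at level 0.
Iteration 1: rows with depends_on in {2} -> build (id 3, level 1), deploy (id 4, level 1).
Iteration 2: level < 1 fails for all current rows; recursion stops.
SUM(level) = 0 + 1 + 1 = 2.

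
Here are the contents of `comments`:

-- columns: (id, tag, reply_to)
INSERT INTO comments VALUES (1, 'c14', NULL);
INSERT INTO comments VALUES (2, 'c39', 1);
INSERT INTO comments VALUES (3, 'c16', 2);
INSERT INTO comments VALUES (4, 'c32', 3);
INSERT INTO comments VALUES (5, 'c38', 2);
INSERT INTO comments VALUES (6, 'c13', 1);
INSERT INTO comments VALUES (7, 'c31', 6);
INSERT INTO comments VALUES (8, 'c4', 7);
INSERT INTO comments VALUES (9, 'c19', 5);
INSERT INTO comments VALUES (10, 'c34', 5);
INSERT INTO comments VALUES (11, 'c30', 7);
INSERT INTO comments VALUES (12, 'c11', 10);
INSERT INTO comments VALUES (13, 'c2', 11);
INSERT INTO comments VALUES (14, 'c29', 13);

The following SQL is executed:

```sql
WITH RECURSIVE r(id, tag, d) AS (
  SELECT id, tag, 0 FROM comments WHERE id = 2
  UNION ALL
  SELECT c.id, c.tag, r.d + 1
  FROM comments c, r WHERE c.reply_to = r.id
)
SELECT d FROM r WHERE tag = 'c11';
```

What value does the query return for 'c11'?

3

Base: id=2 (c39) at d 0.
Iteration 1: rows with reply_to in {2} -> c16 (id 3, d 1), c38 (id 5, d 1).
Iteration 2: rows with reply_to in {3,5} -> c32 (id 4, d 2), c19 (id 9, d 2), c34 (id 10, d 2).
Iteration 3: rows with reply_to in {4,9,10} -> c11 (id 12, d 3).
Iteration 4: no rows with reply_to in {12}; recursion stops.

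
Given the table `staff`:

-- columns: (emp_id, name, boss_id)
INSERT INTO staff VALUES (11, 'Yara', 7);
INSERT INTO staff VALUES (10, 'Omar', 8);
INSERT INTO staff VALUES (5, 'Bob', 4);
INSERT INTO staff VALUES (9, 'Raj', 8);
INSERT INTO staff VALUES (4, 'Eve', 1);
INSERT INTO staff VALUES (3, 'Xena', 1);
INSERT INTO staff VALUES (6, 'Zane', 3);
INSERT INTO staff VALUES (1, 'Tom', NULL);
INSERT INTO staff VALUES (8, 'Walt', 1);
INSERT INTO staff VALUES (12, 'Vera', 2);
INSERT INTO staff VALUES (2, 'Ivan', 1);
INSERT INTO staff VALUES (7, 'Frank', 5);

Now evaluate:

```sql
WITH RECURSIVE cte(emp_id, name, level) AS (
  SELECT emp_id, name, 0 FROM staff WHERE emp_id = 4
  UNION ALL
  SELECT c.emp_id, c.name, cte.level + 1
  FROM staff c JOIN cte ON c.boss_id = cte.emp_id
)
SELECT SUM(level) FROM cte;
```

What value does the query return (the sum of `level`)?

Base: emp_id=4 (Eve) at level 0.
Iteration 1: rows with boss_id in {4} -> Bob (id 5, level 1).
Iteration 2: rows with boss_id in {5} -> Frank (id 7, level 2).
Iteration 3: rows with boss_id in {7} -> Yara (id 11, level 3).
Iteration 4: no rows with boss_id in {11}; recursion stops.
SUM(level) = 0 + 1 + 2 + 3 = 6.

6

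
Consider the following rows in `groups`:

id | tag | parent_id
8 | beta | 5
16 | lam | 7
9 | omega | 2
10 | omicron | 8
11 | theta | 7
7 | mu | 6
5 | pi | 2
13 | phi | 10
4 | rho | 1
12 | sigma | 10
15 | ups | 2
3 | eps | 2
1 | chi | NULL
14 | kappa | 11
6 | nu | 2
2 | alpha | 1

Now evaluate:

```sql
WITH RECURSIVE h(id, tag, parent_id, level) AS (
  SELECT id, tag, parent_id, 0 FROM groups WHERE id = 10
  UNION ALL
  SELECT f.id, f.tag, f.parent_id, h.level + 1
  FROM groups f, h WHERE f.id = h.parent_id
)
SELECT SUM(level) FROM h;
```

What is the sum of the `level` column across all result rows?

Base: id=10 (omicron), parent_id=8, level 0.
Iteration 1: join on id=8 -> beta (id 8, parent_id=5, level 1).
Iteration 2: join on id=5 -> pi (id 5, parent_id=2, level 2).
Iteration 3: join on id=2 -> alpha (id 2, parent_id=1, level 3).
Iteration 4: join on id=1 -> chi (id 1, parent_id=NULL, level 4).
Iteration 5: parent_id is NULL; no match; recursion stops.
SUM(level) = 0 + 1 + 2 + 3 + 4 = 10.

10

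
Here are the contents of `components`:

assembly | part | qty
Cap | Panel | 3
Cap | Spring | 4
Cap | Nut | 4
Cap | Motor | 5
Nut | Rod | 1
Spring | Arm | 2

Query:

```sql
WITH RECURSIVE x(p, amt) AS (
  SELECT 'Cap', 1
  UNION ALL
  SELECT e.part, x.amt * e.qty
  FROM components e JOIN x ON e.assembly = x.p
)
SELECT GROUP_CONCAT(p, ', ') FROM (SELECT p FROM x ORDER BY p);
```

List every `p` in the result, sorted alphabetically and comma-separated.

Base: (Cap, amt=1).
Iteration 1: components of {Cap} -> Motor = 1*5 = 5, Nut = 1*4 = 4, Panel = 1*3 = 3, Spring = 1*4 = 4.
Iteration 2: components of {Motor,Nut,Panel,Spring} -> Arm = 4*2 = 8, Rod = 4*1 = 4.
Iteration 3: no further components; recursion stops.

Arm, Cap, Motor, Nut, Panel, Rod, Spring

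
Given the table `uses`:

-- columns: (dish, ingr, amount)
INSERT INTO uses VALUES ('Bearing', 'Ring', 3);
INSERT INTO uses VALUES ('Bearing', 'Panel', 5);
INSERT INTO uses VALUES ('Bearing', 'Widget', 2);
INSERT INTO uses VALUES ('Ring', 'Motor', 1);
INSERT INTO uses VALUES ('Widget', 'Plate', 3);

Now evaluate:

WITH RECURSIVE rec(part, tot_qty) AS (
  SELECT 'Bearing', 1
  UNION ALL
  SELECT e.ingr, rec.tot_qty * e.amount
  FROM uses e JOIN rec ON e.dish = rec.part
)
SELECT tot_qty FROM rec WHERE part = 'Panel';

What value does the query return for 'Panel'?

Base: (Bearing, tot_qty=1).
Iteration 1: components of {Bearing} -> Panel = 1*5 = 5, Ring = 1*3 = 3, Widget = 1*2 = 2.
Iteration 2: components of {Panel,Ring,Widget} -> Motor = 3*1 = 3, Plate = 2*3 = 6.
Iteration 3: no further components; recursion stops.

5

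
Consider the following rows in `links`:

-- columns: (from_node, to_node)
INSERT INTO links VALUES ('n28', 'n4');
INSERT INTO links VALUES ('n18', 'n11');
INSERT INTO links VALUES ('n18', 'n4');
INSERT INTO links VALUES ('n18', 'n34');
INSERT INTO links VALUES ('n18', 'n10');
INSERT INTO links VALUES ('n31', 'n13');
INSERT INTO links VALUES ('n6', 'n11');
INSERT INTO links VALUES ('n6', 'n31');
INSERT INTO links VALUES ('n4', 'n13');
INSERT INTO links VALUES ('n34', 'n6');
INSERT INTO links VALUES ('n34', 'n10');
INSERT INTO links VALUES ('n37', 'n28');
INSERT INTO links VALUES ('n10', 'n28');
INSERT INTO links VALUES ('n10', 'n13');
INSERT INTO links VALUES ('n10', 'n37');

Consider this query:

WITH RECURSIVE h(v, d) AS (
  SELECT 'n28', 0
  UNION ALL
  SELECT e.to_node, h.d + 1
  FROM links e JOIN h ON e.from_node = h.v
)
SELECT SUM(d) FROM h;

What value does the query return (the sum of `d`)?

Base: (n28, d=0).
Iteration 1: edges from {n28} -> (n4, d=1).
Iteration 2: edges from {n4} -> (n13, d=2).
Iteration 3: no outgoing edges from {n13}; recursion stops.
SUM(d) = 0 + 1 + 2 = 3.

3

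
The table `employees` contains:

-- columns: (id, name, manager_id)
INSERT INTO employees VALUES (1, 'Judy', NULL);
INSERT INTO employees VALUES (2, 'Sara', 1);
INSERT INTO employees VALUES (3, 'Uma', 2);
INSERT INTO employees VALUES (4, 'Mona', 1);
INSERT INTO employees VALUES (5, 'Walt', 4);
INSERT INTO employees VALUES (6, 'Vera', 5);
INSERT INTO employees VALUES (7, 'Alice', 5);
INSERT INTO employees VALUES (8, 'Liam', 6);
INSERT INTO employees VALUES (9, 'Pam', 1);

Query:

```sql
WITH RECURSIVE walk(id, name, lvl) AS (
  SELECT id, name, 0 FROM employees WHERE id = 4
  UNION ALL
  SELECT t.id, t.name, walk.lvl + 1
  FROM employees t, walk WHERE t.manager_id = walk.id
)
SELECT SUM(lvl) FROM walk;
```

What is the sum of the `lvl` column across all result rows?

Base: id=4 (Mona) at lvl 0.
Iteration 1: rows with manager_id in {4} -> Walt (id 5, lvl 1).
Iteration 2: rows with manager_id in {5} -> Vera (id 6, lvl 2), Alice (id 7, lvl 2).
Iteration 3: rows with manager_id in {6,7} -> Liam (id 8, lvl 3).
Iteration 4: no rows with manager_id in {8}; recursion stops.
SUM(lvl) = 0 + 1 + 2 + 2 + 3 = 8.

8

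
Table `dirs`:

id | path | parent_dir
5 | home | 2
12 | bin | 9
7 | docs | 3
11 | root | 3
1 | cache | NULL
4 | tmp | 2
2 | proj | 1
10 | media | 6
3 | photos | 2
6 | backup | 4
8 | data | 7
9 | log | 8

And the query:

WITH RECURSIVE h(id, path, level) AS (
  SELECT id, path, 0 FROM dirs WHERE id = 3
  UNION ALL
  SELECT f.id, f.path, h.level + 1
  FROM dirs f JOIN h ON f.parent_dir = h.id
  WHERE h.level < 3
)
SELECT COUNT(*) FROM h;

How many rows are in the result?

5

Base: id=3 (photos) at level 0.
Iteration 1: rows with parent_dir in {3} -> docs (id 7, level 1), root (id 11, level 1).
Iteration 2: rows with parent_dir in {7,11} -> data (id 8, level 2).
Iteration 3: rows with parent_dir in {8} -> log (id 9, level 3).
Iteration 4: level < 3 fails for all current rows; recursion stops.
Total rows emitted: 5.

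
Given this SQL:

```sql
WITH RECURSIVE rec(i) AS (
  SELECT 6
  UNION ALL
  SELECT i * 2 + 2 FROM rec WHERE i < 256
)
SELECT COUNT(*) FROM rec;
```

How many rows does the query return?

7

Base: i=6.
Iteration 1: 6 < 256 holds -> i = 6 * 2 + 2 = 14.
Iteration 2: 14 < 256 holds -> i = 14 * 2 + 2 = 30.
Iteration 3: 30 < 256 holds -> i = 30 * 2 + 2 = 62.
Iteration 4: 62 < 256 holds -> i = 62 * 2 + 2 = 126.
Iteration 5: 126 < 256 holds -> i = 126 * 2 + 2 = 254.
Iteration 6: 254 < 256 holds -> i = 254 * 2 + 2 = 510.
Iteration 7: 510 < 256 fails; recursion stops.
Total rows emitted: 7.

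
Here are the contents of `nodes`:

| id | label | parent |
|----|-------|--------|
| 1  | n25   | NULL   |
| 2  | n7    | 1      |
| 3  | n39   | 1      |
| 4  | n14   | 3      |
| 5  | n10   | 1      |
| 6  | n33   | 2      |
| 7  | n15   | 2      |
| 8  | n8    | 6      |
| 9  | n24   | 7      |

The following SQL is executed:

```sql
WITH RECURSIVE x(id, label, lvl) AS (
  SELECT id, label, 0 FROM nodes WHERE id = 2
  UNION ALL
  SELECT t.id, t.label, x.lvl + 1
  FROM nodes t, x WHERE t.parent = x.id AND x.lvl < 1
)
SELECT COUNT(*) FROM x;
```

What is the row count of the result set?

Base: id=2 (n7) at lvl 0.
Iteration 1: rows with parent in {2} -> n33 (id 6, lvl 1), n15 (id 7, lvl 1).
Iteration 2: lvl < 1 fails for all current rows; recursion stops.
Total rows emitted: 3.

3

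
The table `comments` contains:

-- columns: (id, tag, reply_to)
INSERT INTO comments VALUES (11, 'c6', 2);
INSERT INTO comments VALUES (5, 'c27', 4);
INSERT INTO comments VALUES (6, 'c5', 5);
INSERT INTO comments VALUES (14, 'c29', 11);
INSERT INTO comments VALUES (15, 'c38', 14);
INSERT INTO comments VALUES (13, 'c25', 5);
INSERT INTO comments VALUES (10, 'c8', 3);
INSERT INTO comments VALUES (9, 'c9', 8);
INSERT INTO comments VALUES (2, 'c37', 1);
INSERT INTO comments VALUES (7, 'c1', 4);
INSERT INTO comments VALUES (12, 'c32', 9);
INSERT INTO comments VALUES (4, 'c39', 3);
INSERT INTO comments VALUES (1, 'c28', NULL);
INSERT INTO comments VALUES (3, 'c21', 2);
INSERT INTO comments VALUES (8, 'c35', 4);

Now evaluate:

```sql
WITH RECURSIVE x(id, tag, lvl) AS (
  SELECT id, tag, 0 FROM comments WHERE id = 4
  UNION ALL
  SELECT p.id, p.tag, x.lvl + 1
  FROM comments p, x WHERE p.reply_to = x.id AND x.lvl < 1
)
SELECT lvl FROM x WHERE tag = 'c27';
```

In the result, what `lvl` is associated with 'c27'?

Base: id=4 (c39) at lvl 0.
Iteration 1: rows with reply_to in {4} -> c27 (id 5, lvl 1), c1 (id 7, lvl 1), c35 (id 8, lvl 1).
Iteration 2: lvl < 1 fails for all current rows; recursion stops.

1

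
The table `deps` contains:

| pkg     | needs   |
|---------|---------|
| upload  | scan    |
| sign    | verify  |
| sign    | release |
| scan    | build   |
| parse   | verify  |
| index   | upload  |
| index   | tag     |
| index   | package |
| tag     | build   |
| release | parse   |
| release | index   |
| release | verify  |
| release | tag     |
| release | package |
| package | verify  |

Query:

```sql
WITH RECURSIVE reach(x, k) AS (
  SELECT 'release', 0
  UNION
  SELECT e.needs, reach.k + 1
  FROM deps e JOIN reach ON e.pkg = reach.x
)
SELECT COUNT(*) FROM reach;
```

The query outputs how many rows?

Base: (release, k=0).
Iteration 1: edges from {release} -> (index, k=1), (package, k=1), (parse, k=1), (tag, k=1), (verify, k=1).
Iteration 2: edges from {index,package,parse,tag,verify} -> (build, k=2), (package, k=2), (tag, k=2), (upload, k=2), (verify, k=2). [UNION drops 1 duplicate row(s)]
Iteration 3: edges from {build,package,tag,upload,verify} -> (build, k=3), (scan, k=3), (verify, k=3).
Iteration 4: edges from {build,scan,verify} -> (build, k=4).
Iteration 5: no outgoing edges from {build}; recursion stops.
Total rows emitted: 15.

15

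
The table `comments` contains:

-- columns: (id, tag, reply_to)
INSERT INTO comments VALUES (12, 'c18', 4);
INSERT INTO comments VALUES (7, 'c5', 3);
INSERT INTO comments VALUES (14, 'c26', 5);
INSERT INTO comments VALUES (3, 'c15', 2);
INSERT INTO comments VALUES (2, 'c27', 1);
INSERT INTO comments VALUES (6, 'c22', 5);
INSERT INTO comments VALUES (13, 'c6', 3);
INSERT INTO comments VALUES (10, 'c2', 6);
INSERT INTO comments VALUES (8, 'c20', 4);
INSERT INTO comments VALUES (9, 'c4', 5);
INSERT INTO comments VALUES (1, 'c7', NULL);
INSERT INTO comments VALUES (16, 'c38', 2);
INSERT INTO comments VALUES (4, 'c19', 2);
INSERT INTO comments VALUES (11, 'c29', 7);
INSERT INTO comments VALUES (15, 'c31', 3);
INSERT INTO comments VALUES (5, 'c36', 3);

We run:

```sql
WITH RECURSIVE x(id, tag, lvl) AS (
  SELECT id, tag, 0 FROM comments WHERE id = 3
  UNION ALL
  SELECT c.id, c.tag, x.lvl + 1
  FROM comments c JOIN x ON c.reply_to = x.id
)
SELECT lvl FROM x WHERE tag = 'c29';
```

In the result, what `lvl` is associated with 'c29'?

Base: id=3 (c15) at lvl 0.
Iteration 1: rows with reply_to in {3} -> c36 (id 5, lvl 1), c5 (id 7, lvl 1), c6 (id 13, lvl 1), c31 (id 15, lvl 1).
Iteration 2: rows with reply_to in {5,7,13,15} -> c22 (id 6, lvl 2), c4 (id 9, lvl 2), c29 (id 11, lvl 2), c26 (id 14, lvl 2).
Iteration 3: rows with reply_to in {6,9,11,14} -> c2 (id 10, lvl 3).
Iteration 4: no rows with reply_to in {10}; recursion stops.

2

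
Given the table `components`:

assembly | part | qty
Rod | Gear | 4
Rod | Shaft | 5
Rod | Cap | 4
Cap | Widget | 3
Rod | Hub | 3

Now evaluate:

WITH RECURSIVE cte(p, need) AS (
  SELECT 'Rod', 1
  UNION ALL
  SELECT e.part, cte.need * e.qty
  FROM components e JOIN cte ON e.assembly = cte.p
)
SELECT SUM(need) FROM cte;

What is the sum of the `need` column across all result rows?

Base: (Rod, need=1).
Iteration 1: components of {Rod} -> Cap = 1*4 = 4, Gear = 1*4 = 4, Hub = 1*3 = 3, Shaft = 1*5 = 5.
Iteration 2: components of {Cap,Gear,Hub,Shaft} -> Widget = 4*3 = 12.
Iteration 3: no further components; recursion stops.
SUM(need) = 1 + 4 + 4 + 3 + 5 + 12 = 29.

29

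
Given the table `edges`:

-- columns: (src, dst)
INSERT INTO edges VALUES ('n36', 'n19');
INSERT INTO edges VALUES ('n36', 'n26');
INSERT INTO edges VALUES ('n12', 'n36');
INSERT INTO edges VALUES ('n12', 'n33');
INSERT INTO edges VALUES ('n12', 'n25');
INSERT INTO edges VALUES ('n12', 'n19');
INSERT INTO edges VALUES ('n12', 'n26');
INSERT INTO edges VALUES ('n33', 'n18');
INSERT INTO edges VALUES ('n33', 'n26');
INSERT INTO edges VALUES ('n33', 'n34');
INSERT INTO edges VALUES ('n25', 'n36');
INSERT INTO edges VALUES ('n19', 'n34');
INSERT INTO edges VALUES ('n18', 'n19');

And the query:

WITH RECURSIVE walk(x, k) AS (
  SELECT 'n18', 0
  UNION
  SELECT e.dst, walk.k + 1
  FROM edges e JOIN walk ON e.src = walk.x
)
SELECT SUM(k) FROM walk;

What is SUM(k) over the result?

Base: (n18, k=0).
Iteration 1: edges from {n18} -> (n19, k=1).
Iteration 2: edges from {n19} -> (n34, k=2).
Iteration 3: no outgoing edges from {n34}; recursion stops.
SUM(k) = 0 + 1 + 2 = 3.

3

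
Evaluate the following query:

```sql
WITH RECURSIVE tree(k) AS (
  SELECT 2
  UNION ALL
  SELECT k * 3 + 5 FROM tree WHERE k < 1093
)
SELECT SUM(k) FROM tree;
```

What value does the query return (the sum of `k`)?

Base: k=2.
Iteration 1: 2 < 1093 holds -> k = 2 * 3 + 5 = 11.
Iteration 2: 11 < 1093 holds -> k = 11 * 3 + 5 = 38.
Iteration 3: 38 < 1093 holds -> k = 38 * 3 + 5 = 119.
Iteration 4: 119 < 1093 holds -> k = 119 * 3 + 5 = 362.
Iteration 5: 362 < 1093 holds -> k = 362 * 3 + 5 = 1091.
Iteration 6: 1091 < 1093 holds -> k = 1091 * 3 + 5 = 3278.
Iteration 7: 3278 < 1093 fails; recursion stops.
SUM(k) = 2 + 11 + 38 + 119 + 362 + 1091 + 3278 = 4901.

4901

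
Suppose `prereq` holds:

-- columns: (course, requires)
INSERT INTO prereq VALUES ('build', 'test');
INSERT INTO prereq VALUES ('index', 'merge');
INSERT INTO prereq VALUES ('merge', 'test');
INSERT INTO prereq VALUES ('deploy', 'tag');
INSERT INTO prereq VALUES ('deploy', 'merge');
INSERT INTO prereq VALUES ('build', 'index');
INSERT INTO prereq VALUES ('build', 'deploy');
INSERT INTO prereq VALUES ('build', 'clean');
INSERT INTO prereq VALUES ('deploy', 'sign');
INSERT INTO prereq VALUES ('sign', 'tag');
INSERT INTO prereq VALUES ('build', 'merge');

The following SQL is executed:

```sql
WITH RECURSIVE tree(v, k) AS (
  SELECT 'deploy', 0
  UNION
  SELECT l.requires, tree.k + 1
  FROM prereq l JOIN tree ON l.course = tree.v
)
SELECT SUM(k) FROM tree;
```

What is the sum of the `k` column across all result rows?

Base: (deploy, k=0).
Iteration 1: edges from {deploy} -> (merge, k=1), (sign, k=1), (tag, k=1).
Iteration 2: edges from {merge,sign,tag} -> (tag, k=2), (test, k=2).
Iteration 3: no outgoing edges from {tag,test}; recursion stops.
SUM(k) = 0 + 1 + 1 + 1 + 2 + 2 = 7.

7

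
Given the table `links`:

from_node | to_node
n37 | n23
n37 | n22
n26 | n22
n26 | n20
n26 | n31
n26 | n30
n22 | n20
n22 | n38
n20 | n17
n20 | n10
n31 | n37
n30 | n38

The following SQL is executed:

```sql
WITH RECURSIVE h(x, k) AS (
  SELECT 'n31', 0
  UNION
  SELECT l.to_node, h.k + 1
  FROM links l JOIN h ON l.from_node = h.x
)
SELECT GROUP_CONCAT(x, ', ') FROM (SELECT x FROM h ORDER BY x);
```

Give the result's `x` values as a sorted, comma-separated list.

Base: (n31, k=0).
Iteration 1: edges from {n31} -> (n37, k=1).
Iteration 2: edges from {n37} -> (n22, k=2), (n23, k=2).
Iteration 3: edges from {n22,n23} -> (n20, k=3), (n38, k=3).
Iteration 4: edges from {n20,n38} -> (n10, k=4), (n17, k=4).
Iteration 5: no outgoing edges from {n10,n17}; recursion stops.

n10, n17, n20, n22, n23, n31, n37, n38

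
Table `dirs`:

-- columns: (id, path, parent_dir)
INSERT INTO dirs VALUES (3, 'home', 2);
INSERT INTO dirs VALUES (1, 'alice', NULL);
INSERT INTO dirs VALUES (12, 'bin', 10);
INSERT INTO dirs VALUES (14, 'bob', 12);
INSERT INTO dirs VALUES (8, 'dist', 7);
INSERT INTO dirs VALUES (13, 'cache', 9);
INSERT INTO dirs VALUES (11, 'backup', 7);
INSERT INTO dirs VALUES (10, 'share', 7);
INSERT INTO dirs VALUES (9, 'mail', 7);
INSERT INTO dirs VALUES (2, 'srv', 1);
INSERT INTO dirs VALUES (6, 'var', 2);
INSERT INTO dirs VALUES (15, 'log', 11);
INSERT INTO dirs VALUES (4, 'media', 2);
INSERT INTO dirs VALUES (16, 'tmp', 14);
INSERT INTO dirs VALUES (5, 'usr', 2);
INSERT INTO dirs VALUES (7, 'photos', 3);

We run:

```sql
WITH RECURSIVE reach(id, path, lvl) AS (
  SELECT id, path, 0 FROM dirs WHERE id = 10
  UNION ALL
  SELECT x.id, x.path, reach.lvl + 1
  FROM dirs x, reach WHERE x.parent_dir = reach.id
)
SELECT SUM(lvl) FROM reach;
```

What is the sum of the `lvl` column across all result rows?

6

Base: id=10 (share) at lvl 0.
Iteration 1: rows with parent_dir in {10} -> bin (id 12, lvl 1).
Iteration 2: rows with parent_dir in {12} -> bob (id 14, lvl 2).
Iteration 3: rows with parent_dir in {14} -> tmp (id 16, lvl 3).
Iteration 4: no rows with parent_dir in {16}; recursion stops.
SUM(lvl) = 0 + 1 + 2 + 3 = 6.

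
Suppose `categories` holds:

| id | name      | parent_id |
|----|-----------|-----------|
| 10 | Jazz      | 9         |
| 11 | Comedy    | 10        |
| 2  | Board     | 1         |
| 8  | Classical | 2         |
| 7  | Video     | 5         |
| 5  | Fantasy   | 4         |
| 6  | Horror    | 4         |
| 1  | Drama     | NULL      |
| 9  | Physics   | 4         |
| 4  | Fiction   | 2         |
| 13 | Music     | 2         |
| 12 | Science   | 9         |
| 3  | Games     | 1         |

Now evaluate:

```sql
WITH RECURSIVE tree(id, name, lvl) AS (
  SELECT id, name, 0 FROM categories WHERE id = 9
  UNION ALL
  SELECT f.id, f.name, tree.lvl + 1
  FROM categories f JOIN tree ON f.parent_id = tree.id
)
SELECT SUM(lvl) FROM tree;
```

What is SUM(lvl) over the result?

4

Base: id=9 (Physics) at lvl 0.
Iteration 1: rows with parent_id in {9} -> Jazz (id 10, lvl 1), Science (id 12, lvl 1).
Iteration 2: rows with parent_id in {10,12} -> Comedy (id 11, lvl 2).
Iteration 3: no rows with parent_id in {11}; recursion stops.
SUM(lvl) = 0 + 1 + 1 + 2 = 4.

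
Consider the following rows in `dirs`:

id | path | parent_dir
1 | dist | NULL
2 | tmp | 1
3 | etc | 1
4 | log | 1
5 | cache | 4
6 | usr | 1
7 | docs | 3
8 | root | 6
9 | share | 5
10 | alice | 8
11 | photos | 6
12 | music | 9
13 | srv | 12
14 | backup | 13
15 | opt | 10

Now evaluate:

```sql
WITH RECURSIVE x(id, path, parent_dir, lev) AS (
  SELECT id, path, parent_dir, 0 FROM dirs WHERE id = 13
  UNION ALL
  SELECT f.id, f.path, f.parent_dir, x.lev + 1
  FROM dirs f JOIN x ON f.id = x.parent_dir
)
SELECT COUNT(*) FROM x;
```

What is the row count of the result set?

6

Base: id=13 (srv), parent_dir=12, lev 0.
Iteration 1: join on id=12 -> music (id 12, parent_dir=9, lev 1).
Iteration 2: join on id=9 -> share (id 9, parent_dir=5, lev 2).
Iteration 3: join on id=5 -> cache (id 5, parent_dir=4, lev 3).
Iteration 4: join on id=4 -> log (id 4, parent_dir=1, lev 4).
Iteration 5: join on id=1 -> dist (id 1, parent_dir=NULL, lev 5).
Iteration 6: parent_dir is NULL; no match; recursion stops.
Total rows emitted: 6.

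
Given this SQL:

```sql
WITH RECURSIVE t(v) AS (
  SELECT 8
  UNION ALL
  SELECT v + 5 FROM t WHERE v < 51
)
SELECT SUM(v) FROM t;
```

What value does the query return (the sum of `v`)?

305

Base: v=8.
Iteration 1: 8 < 51 holds -> v = 8 + 5 = 13.
Iteration 2: 13 < 51 holds -> v = 13 + 5 = 18.
Iteration 3: 18 < 51 holds -> v = 18 + 5 = 23.
Iteration 4: 23 < 51 holds -> v = 23 + 5 = 28.
Iteration 5: 28 < 51 holds -> v = 28 + 5 = 33.
Iteration 6: 33 < 51 holds -> v = 33 + 5 = 38.
Iteration 7: 38 < 51 holds -> v = 38 + 5 = 43.
Iteration 8: 43 < 51 holds -> v = 43 + 5 = 48.
Iteration 9: 48 < 51 holds -> v = 48 + 5 = 53.
Iteration 10: 53 < 51 fails; recursion stops.
SUM(v) = 8 + 13 + 18 + 23 + 28 + 33 + 38 + 43 + 48 + 53 = 305.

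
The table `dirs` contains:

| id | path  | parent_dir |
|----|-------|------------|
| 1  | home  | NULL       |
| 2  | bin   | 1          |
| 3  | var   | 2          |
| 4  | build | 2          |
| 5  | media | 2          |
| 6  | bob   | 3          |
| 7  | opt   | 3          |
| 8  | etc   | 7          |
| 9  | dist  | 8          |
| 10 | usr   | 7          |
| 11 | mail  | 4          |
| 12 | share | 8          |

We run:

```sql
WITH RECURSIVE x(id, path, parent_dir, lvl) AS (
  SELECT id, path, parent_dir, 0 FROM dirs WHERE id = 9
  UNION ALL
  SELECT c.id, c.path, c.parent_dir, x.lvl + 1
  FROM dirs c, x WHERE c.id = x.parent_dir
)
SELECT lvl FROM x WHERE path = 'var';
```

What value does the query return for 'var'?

3

Base: id=9 (dist), parent_dir=8, lvl 0.
Iteration 1: join on id=8 -> etc (id 8, parent_dir=7, lvl 1).
Iteration 2: join on id=7 -> opt (id 7, parent_dir=3, lvl 2).
Iteration 3: join on id=3 -> var (id 3, parent_dir=2, lvl 3).
Iteration 4: join on id=2 -> bin (id 2, parent_dir=1, lvl 4).
Iteration 5: join on id=1 -> home (id 1, parent_dir=NULL, lvl 5).
Iteration 6: parent_dir is NULL; no match; recursion stops.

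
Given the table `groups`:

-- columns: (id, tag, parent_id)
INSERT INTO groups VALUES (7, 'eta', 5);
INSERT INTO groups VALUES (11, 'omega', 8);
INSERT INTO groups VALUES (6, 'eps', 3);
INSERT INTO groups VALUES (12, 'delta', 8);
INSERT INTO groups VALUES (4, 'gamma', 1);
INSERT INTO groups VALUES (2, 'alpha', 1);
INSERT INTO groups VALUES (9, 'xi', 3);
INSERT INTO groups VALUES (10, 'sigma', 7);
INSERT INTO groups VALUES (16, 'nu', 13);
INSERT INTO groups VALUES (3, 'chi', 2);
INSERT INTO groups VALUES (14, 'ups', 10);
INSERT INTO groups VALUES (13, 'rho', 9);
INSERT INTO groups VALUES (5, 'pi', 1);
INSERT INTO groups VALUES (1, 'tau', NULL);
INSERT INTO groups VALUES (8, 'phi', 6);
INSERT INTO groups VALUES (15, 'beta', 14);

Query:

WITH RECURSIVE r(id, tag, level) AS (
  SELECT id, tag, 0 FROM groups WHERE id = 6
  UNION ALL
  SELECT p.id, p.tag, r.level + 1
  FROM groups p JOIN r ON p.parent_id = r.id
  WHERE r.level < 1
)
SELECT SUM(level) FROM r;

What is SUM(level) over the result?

Base: id=6 (eps) at level 0.
Iteration 1: rows with parent_id in {6} -> phi (id 8, level 1).
Iteration 2: level < 1 fails for all current rows; recursion stops.
SUM(level) = 0 + 1 = 1.

1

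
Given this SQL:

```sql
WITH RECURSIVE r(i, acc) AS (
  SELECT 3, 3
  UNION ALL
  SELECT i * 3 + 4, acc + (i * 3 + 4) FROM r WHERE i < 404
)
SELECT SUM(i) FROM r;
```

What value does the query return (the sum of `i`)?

Base: i=3, acc=3.
Iteration 1: 3 < 404 holds -> i = 3 * 3 + 4 = 13, acc = 3 + 13 = 16.
Iteration 2: 13 < 404 holds -> i = 13 * 3 + 4 = 43, acc = 16 + 43 = 59.
Iteration 3: 43 < 404 holds -> i = 43 * 3 + 4 = 133, acc = 59 + 133 = 192.
Iteration 4: 133 < 404 holds -> i = 133 * 3 + 4 = 403, acc = 192 + 403 = 595.
Iteration 5: 403 < 404 holds -> i = 403 * 3 + 4 = 1213, acc = 595 + 1213 = 1808.
Iteration 6: 1213 < 404 fails; recursion stops.
SUM(i) = 3 + 13 + 43 + 133 + 403 + 1213 = 1808.

1808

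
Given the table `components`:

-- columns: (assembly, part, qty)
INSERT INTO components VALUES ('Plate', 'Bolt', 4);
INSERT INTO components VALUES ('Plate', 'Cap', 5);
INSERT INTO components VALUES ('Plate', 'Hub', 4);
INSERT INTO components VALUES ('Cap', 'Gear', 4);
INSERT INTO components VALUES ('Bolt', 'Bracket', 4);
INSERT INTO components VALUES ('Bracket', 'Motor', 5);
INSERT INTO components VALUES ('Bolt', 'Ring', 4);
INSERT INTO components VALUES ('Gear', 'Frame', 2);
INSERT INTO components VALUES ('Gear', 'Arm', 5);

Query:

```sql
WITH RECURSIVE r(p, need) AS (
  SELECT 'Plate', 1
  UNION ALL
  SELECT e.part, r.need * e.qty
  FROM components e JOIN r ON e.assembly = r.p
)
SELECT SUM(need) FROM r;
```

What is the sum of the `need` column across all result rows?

286

Base: (Plate, need=1).
Iteration 1: components of {Plate} -> Bolt = 1*4 = 4, Cap = 1*5 = 5, Hub = 1*4 = 4.
Iteration 2: components of {Bolt,Cap,Hub} -> Bracket = 4*4 = 16, Gear = 5*4 = 20, Ring = 4*4 = 16.
Iteration 3: components of {Bracket,Gear,Ring} -> Arm = 20*5 = 100, Frame = 20*2 = 40, Motor = 16*5 = 80.
Iteration 4: no further components; recursion stops.
SUM(need) = 1 + 4 + 5 + 4 + 16 + 16 + 20 + 80 + 40 + 100 = 286.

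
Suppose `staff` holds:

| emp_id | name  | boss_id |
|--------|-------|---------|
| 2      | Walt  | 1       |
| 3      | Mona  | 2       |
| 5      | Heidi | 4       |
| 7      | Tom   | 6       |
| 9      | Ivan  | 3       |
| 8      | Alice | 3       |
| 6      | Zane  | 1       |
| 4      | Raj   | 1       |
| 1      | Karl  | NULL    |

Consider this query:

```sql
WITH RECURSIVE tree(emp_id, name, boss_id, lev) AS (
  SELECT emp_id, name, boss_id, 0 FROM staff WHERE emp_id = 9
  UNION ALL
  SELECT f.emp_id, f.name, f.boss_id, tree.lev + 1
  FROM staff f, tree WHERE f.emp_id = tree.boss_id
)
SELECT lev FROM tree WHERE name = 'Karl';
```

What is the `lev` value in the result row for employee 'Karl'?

Base: emp_id=9 (Ivan), boss_id=3, lev 0.
Iteration 1: join on emp_id=3 -> Mona (id 3, boss_id=2, lev 1).
Iteration 2: join on emp_id=2 -> Walt (id 2, boss_id=1, lev 2).
Iteration 3: join on emp_id=1 -> Karl (id 1, boss_id=NULL, lev 3).
Iteration 4: boss_id is NULL; no match; recursion stops.

3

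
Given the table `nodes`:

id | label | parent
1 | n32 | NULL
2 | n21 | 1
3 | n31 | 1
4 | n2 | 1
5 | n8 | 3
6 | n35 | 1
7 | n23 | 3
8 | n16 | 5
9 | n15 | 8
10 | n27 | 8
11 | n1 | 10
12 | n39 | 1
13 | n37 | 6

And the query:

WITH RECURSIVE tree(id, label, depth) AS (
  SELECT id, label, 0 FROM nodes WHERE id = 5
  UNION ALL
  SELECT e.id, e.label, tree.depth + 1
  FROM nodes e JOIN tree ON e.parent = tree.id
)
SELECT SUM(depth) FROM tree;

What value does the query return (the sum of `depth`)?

8

Base: id=5 (n8) at depth 0.
Iteration 1: rows with parent in {5} -> n16 (id 8, depth 1).
Iteration 2: rows with parent in {8} -> n15 (id 9, depth 2), n27 (id 10, depth 2).
Iteration 3: rows with parent in {9,10} -> n1 (id 11, depth 3).
Iteration 4: no rows with parent in {11}; recursion stops.
SUM(depth) = 0 + 1 + 2 + 2 + 3 = 8.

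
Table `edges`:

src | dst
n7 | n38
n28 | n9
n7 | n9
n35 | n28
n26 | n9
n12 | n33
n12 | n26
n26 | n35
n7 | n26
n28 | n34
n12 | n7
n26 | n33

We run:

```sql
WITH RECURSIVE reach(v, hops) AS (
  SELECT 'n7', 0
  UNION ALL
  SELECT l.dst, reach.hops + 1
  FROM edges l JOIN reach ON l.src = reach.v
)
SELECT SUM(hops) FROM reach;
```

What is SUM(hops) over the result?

20

Base: (n7, hops=0).
Iteration 1: edges from {n7} -> (n26, hops=1), (n38, hops=1), (n9, hops=1).
Iteration 2: edges from {n26,n38,n9} -> (n33, hops=2), (n35, hops=2), (n9, hops=2).
Iteration 3: edges from {n33,n35,n9} -> (n28, hops=3).
Iteration 4: edges from {n28} -> (n34, hops=4), (n9, hops=4).
Iteration 5: no outgoing edges from {n34,n9}; recursion stops.
SUM(hops) = 0 + 1 + 1 + 1 + 2 + 2 + 2 + 3 + 4 + 4 = 20.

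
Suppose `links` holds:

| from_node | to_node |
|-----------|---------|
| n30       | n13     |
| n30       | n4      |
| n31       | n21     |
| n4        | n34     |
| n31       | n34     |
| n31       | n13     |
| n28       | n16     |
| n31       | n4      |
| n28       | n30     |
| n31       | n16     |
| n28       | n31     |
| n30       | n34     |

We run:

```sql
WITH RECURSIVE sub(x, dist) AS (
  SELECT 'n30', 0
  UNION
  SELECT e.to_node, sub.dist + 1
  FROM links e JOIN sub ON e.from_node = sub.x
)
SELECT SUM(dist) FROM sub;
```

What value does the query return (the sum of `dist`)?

Base: (n30, dist=0).
Iteration 1: edges from {n30} -> (n13, dist=1), (n34, dist=1), (n4, dist=1).
Iteration 2: edges from {n13,n34,n4} -> (n34, dist=2).
Iteration 3: no outgoing edges from {n34}; recursion stops.
SUM(dist) = 0 + 1 + 1 + 1 + 2 = 5.

5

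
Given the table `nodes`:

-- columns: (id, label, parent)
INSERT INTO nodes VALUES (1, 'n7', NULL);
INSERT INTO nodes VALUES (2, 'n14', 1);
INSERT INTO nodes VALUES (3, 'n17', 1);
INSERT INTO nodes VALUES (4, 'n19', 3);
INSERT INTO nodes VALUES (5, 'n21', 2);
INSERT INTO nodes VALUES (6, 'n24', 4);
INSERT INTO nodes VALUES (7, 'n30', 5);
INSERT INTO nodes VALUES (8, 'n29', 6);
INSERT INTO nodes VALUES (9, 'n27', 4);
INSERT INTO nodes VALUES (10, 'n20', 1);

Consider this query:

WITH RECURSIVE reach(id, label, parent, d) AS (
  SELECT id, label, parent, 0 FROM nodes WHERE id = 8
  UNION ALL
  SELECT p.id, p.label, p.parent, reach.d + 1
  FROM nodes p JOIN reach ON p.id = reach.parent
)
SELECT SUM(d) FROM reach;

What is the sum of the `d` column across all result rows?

10

Base: id=8 (n29), parent=6, d 0.
Iteration 1: join on id=6 -> n24 (id 6, parent=4, d 1).
Iteration 2: join on id=4 -> n19 (id 4, parent=3, d 2).
Iteration 3: join on id=3 -> n17 (id 3, parent=1, d 3).
Iteration 4: join on id=1 -> n7 (id 1, parent=NULL, d 4).
Iteration 5: parent is NULL; no match; recursion stops.
SUM(d) = 0 + 1 + 2 + 3 + 4 = 10.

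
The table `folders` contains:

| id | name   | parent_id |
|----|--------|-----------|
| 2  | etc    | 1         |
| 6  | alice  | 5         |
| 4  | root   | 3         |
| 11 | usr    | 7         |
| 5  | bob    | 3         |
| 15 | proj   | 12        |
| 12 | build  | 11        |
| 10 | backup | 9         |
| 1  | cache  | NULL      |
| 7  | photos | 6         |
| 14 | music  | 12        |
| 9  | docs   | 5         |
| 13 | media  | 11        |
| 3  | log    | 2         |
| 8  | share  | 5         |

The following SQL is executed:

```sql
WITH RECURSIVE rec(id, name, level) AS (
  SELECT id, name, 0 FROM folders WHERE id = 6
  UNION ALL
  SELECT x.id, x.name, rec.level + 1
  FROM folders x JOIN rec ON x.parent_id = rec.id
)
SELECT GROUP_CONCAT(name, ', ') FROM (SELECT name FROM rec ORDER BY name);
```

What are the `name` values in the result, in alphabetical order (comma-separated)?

Base: id=6 (alice) at level 0.
Iteration 1: rows with parent_id in {6} -> photos (id 7, level 1).
Iteration 2: rows with parent_id in {7} -> usr (id 11, level 2).
Iteration 3: rows with parent_id in {11} -> build (id 12, level 3), media (id 13, level 3).
Iteration 4: rows with parent_id in {12,13} -> music (id 14, level 4), proj (id 15, level 4).
Iteration 5: no rows with parent_id in {14,15}; recursion stops.

alice, build, media, music, photos, proj, usr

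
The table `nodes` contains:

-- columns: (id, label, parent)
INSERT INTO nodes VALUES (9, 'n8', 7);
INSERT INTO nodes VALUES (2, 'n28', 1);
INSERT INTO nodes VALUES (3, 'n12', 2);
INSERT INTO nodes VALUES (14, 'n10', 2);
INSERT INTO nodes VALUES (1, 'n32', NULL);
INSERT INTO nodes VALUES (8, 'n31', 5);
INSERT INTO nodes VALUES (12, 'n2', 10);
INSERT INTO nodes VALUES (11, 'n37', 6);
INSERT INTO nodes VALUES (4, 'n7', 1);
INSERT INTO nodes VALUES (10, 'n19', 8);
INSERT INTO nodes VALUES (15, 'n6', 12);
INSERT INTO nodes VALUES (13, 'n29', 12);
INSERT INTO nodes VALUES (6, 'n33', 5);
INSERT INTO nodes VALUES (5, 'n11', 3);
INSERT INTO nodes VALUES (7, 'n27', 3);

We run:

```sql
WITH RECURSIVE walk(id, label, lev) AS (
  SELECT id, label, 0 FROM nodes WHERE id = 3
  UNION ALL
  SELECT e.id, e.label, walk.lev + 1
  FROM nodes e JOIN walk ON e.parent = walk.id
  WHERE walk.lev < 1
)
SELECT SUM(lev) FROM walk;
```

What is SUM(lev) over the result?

2

Base: id=3 (n12) at lev 0.
Iteration 1: rows with parent in {3} -> n11 (id 5, lev 1), n27 (id 7, lev 1).
Iteration 2: lev < 1 fails for all current rows; recursion stops.
SUM(lev) = 0 + 1 + 1 = 2.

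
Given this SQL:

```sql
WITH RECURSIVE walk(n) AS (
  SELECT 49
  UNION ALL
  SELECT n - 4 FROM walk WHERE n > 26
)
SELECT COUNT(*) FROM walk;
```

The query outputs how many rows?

Base: n=49.
Iteration 1: 49 > 26 holds -> n = 49 - 4 = 45.
Iteration 2: 45 > 26 holds -> n = 45 - 4 = 41.
Iteration 3: 41 > 26 holds -> n = 41 - 4 = 37.
Iteration 4: 37 > 26 holds -> n = 37 - 4 = 33.
Iteration 5: 33 > 26 holds -> n = 33 - 4 = 29.
Iteration 6: 29 > 26 holds -> n = 29 - 4 = 25.
Iteration 7: 25 > 26 fails; recursion stops.
Total rows emitted: 7.

7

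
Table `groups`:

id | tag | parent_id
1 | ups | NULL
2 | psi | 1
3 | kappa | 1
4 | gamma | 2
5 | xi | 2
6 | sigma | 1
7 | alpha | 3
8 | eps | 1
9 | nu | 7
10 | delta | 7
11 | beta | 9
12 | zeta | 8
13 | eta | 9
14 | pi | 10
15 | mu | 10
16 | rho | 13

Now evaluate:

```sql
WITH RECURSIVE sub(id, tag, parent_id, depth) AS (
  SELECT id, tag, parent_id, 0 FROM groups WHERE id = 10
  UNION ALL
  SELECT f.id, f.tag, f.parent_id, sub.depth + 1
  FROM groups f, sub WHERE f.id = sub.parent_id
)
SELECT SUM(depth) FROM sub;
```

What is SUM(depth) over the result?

6

Base: id=10 (delta), parent_id=7, depth 0.
Iteration 1: join on id=7 -> alpha (id 7, parent_id=3, depth 1).
Iteration 2: join on id=3 -> kappa (id 3, parent_id=1, depth 2).
Iteration 3: join on id=1 -> ups (id 1, parent_id=NULL, depth 3).
Iteration 4: parent_id is NULL; no match; recursion stops.
SUM(depth) = 0 + 1 + 2 + 3 = 6.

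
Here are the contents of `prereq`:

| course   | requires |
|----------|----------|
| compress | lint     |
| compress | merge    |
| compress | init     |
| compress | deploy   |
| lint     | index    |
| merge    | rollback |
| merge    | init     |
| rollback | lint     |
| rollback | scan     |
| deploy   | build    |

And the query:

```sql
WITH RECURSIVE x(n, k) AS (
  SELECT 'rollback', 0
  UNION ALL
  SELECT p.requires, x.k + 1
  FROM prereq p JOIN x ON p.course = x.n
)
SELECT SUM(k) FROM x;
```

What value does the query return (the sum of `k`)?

Base: (rollback, k=0).
Iteration 1: edges from {rollback} -> (lint, k=1), (scan, k=1).
Iteration 2: edges from {lint,scan} -> (index, k=2).
Iteration 3: no outgoing edges from {index}; recursion stops.
SUM(k) = 0 + 1 + 1 + 2 = 4.

4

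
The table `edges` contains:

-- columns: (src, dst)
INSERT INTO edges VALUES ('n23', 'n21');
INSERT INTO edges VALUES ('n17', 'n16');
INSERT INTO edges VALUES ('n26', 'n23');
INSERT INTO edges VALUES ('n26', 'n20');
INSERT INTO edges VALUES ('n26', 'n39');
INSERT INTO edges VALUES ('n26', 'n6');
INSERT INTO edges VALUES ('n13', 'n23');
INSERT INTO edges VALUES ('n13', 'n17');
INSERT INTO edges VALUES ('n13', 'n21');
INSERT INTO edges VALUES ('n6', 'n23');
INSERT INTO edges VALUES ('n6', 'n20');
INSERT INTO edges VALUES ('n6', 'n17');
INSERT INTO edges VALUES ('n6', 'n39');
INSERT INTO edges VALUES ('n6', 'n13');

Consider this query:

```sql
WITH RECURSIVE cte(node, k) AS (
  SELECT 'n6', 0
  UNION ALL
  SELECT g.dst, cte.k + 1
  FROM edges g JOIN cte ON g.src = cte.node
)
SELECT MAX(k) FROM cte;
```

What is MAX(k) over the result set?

Base: (n6, k=0).
Iteration 1: edges from {n6} -> (n13, k=1), (n17, k=1), (n20, k=1), (n23, k=1), (n39, k=1).
Iteration 2: edges from {n13,n17,n20,n23,n39} -> (n16, k=2), (n17, k=2), (n21, k=2) x2, (n23, k=2). [UNION ALL keeps all 5 new rows, including repeats]
Iteration 3: edges from {n16,n17,n21,n23} -> (n16, k=3), (n21, k=3).
Iteration 4: no outgoing edges from {n16,n21}; recursion stops.
k values: 0, 1, 1, 1, 1, 1, 2, 2, 2, 2, 2, 3, 3; the maximum is 3.

3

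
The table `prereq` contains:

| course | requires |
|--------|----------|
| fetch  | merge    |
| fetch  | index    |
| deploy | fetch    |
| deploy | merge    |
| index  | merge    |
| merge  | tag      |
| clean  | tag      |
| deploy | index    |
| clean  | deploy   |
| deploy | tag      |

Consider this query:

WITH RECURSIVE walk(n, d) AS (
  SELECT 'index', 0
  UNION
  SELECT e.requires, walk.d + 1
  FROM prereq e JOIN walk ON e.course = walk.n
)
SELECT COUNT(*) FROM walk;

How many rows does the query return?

3

Base: (index, d=0).
Iteration 1: edges from {index} -> (merge, d=1).
Iteration 2: edges from {merge} -> (tag, d=2).
Iteration 3: no outgoing edges from {tag}; recursion stops.
Total rows emitted: 3.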